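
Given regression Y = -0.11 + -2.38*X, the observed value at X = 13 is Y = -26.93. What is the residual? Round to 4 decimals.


Predicted = -0.11 + -2.38 * 13 = -31.0500.
Residual = -26.93 - -31.0500 = 4.1200.

4.1200


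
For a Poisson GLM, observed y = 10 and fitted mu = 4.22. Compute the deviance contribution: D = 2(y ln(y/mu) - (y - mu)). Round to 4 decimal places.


Compute y*ln(y/mu) = 10*ln(10/4.22) = 10*0.862750 = 8.627500.
y - mu = 5.78.
D = 2*(8.627500 - (5.78)) = 5.695000, which rounds to 5.6950.

5.6950


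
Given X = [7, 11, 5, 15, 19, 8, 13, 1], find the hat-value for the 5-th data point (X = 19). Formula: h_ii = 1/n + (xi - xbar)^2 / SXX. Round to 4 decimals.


n = 8, xbar = 9.8750.
SXX = sum((xi - xbar)^2) = 234.8750.
h = 1/8 + (19 - 9.8750)^2 / 234.8750 = 0.4795.

0.4795


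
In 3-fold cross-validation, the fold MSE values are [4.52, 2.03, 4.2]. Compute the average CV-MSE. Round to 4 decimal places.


Add all fold MSEs: 10.7500.
Divide by k = 3: 10.7500/3 = 3.5833.

3.5833


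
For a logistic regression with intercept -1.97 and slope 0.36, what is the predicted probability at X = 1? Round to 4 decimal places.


Compute z = -1.97 + (0.36)(1) = -1.6100.
exp(-z) = 5.0028.
P = 1/(1 + 5.0028) = 0.1666.

0.1666


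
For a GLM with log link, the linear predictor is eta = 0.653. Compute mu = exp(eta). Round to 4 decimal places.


mu = exp(eta) = exp(0.653).
= 1.9213.

1.9213


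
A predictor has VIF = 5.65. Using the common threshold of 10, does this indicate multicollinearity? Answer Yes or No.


Check: VIF = 5.65 vs threshold = 10.
Since 5.65 < 10, the answer is No.

No


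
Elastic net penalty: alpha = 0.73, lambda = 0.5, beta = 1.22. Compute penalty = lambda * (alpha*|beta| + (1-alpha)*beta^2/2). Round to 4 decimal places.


alpha * |beta| = 0.73 * 1.22 = 0.8906.
(1-alpha) * beta^2/2 = 0.27 * 1.4884/2 = 0.2009.
Total = 0.5 * (0.8906 + 0.2009) = 0.5458.

0.5458


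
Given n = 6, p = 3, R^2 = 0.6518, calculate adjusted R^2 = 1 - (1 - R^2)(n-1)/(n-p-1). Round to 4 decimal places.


Using the formula:
(1 - 0.6518) = 0.3482.
Multiply by 5/2: 0.3482 * 5 = 1.7410, then 1.7410 / 2 = 0.8705.
Adj R^2 = 1 - 0.8705 = 0.1295.

0.1295


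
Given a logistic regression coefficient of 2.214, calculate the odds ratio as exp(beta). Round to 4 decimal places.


Odds ratio = exp(beta) = exp(2.214).
= 9.1523.

9.1523


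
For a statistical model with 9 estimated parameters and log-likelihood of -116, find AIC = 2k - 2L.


AIC = 2*9 - 2*(-116).
= 18 + 232 = 250.

250


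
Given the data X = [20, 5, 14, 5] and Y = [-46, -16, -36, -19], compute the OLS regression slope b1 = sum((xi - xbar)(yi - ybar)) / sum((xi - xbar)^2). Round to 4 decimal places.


Calculate xbar = 11.0000, ybar = -29.2500.
S_xx = 162.0000, S_xy = -312.0000.
Using b1 = S_xy / S_xx = -312.0000 / 162.0000, we get b1 = -1.9259.

-1.9259


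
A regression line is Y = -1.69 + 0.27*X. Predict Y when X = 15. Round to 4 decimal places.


Predicted value:
Y = -1.69 + (0.27)(15) = -1.69 + 4.0500 = 2.3600.

2.3600


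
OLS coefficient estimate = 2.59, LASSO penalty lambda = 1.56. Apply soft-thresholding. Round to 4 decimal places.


Check: |2.59| = 2.59 vs lambda = 1.56.
Since |beta| > lambda, coefficient = sign(beta)*(|beta| - lambda) = 1.0300.
Soft-thresholded coefficient = 1.0300.

1.0300


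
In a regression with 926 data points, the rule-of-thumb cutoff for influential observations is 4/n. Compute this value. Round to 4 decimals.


Using the rule of thumb:
Threshold = 4 / 926 = 0.0043.

0.0043


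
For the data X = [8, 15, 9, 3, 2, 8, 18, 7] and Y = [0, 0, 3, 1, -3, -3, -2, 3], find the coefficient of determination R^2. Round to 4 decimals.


Fit the OLS line: b0 = 0.1386, b1 = -0.0301.
SSres = 40.6867.
SStot = 40.8750.
R^2 = 1 - 40.6867/40.8750 = 0.0046.

0.0046


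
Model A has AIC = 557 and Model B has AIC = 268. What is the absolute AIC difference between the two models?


Absolute difference = |557 - 268| = 289.
The model with lower AIC (B) is preferred.

289


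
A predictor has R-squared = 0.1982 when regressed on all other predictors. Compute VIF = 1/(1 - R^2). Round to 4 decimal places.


Using VIF = 1/(1 - R^2_j):
1 - 0.1982 = 0.8018.
VIF = 1.2472.

1.2472


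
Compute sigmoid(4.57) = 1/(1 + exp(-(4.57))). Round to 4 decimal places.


Compute exp(-4.5700) = 0.0104.
Sigmoid = 1 / (1 + 0.0104) = 1 / 1.0104 = 0.9897.

0.9897


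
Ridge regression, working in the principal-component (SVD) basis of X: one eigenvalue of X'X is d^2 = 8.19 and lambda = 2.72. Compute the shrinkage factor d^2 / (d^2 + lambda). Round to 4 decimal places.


Denominator = d^2 + lambda = 8.19 + 2.72 = 10.9100.
Shrinkage = 8.19 / 10.9100 = 0.7507.

0.7507


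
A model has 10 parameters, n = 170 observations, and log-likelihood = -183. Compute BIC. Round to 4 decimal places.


Compute k*ln(n) = 10*ln(170) = 10*5.135798 = 51.357980.
Then -2*loglik = 366.
BIC = 51.357980 + 366 = 417.357980, which rounds to 417.3580.

417.3580


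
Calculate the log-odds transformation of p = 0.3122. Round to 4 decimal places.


The odds are p/(1-p) = 0.3122 / 0.6878 = 0.4539.
logit(p) = ln(0.4539) = -0.7899.

-0.7899


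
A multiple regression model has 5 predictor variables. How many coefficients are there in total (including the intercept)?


Each predictor gets one coefficient, plus one intercept.
Total parameters = 5 + 1 = 6.

6


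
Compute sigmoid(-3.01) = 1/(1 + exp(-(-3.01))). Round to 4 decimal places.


First, exp(3.0100) = 20.2874.
Then sigma(z) = 1/(1 + 20.2874) = 0.0470.

0.0470


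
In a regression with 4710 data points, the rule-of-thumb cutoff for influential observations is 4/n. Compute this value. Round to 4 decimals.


Cook's distance cutoff = 4/n = 4/4710.
= 0.0008.

0.0008


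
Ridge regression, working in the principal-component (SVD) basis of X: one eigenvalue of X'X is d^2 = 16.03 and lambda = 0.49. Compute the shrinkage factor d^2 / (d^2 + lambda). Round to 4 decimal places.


Denominator = d^2 + lambda = 16.03 + 0.49 = 16.5200.
Shrinkage = 16.03 / 16.5200 = 0.9703.

0.9703


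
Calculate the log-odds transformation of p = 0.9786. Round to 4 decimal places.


1 - p = 0.0214.
p/(1-p) = 45.7290.
logit = ln(45.7290) = 3.8227.

3.8227


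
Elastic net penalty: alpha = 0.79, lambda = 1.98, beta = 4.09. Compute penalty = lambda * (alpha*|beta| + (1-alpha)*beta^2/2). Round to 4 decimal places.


alpha * |beta| = 0.79 * 4.09 = 3.2311.
(1-alpha) * beta^2/2 = 0.21 * 16.7281/2 = 1.7565.
Total = 1.98 * (3.2311 + 1.7565) = 9.8753.

9.8753


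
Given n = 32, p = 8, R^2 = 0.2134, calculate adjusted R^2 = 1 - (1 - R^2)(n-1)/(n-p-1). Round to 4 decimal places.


Using the formula:
(1 - 0.2134) = 0.7866.
Multiply by 31/23: 0.7866 * 31 = 24.3846, then 24.3846 / 23 = 1.0602.
Adj R^2 = 1 - 1.0602 = -0.0602.

-0.0602


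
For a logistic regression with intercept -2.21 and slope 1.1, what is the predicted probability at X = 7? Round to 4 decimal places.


Linear predictor: z = -2.21 + 1.1 * 7 = 5.4900.
P = 1/(1 + exp(-5.4900)) = 1/(1 + 0.0041) = 0.9959.

0.9959


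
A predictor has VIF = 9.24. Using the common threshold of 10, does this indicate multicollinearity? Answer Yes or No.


The threshold is 10.
VIF = 9.24 is < 10.
Multicollinearity indication: No.

No


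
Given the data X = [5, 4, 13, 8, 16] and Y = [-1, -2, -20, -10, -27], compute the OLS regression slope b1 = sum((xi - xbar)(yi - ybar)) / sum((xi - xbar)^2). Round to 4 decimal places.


The sample means are xbar = 9.2000 and ybar = -12.0000.
Compute S_xx = 106.8000 and S_xy = -233.0000.
Slope b1 = S_xy / S_xx = -233.0000 / 106.8000 = -2.1816.

-2.1816


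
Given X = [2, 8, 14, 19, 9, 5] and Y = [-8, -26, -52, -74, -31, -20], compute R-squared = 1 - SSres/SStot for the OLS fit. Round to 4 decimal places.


After computing the OLS fit (b0=1.5550, b1=-3.8654):
SSres = 29.4019, SStot = 2860.8333.
R^2 = 1 - 29.4019/2860.8333 = 0.9897.

0.9897


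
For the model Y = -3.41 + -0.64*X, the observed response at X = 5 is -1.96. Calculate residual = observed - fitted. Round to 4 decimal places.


Fitted value at X = 5 is yhat = -3.41 + -0.64*5 = -6.6100.
Residual = -1.96 - -6.6100 = 4.6500.

4.6500


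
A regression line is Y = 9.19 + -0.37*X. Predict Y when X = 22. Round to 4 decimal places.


Substitute X = 22 into the equation:
Y = 9.19 + -0.37 * 22 = 9.19 + -8.1400 = 1.0500.

1.0500


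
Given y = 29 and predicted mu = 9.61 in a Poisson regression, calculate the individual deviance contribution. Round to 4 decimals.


y/mu = 29/9.61 = 3.017690 (approx.), and ln(29/9.61) = 1.104492.
y * ln(y/mu) = 29 * 1.104492 = 32.030268.
y - mu = 19.39.
D = 2 * (32.030268 - 19.39) = 25.280536, which rounds to 25.2805.

25.2805


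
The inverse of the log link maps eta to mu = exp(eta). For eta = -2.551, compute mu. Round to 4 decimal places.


mu = exp(eta) = exp(-2.551).
= 0.0780.

0.0780


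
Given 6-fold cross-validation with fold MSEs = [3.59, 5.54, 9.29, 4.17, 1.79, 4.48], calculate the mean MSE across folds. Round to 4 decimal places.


Add all fold MSEs: 28.8600.
Divide by k = 6: 28.8600/6 = 4.8100.

4.8100


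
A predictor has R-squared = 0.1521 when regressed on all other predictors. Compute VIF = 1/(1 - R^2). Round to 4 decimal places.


VIF = 1 / (1 - 0.1521).
= 1 / 0.8479 = 1.1794.

1.1794


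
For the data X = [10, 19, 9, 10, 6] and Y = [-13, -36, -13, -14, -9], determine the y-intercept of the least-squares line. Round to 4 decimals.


The slope is b1 = -2.1835.
Sample means are xbar = 10.8000 and ybar = -17.0000.
Intercept: b0 = -17.0000 - (-2.1835)(10.8000) = 6.5823.

6.5823


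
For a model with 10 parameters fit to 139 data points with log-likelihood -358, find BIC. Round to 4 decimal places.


ln(139) = 4.934474.
k * ln(n) = 10 * 4.934474 = 49.344740.
-2L = 716.
BIC = 49.344740 + 716 = 765.344740, which rounds to 765.3447.

765.3447


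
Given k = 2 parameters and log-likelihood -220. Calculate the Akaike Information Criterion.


AIC = 2k - 2*loglik = 2(2) - 2(-220).
= 4 + 440 = 444.

444


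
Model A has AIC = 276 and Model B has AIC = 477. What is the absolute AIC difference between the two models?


Absolute difference = |276 - 477| = 201.
The model with lower AIC (A) is preferred.

201


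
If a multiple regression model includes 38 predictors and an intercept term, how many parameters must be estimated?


Including the intercept, the model has 38 predictor coefficients + 1 intercept.
Total = 39.

39


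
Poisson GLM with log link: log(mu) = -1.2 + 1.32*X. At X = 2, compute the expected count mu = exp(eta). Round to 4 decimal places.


Compute eta = -1.2 + 1.32 * 2 = 1.4400.
Apply inverse link: mu = e^1.4400 = 4.2207.

4.2207


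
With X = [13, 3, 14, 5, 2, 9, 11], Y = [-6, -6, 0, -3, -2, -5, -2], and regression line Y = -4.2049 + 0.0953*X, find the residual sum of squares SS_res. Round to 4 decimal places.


Predicted values from Y = -4.2049 + 0.0953*X.
Residuals: [-3.0340, -2.0810, 2.8707, 0.7284, 2.0143, -1.6528, 1.1566].
SSres = 30.4341.

30.4341


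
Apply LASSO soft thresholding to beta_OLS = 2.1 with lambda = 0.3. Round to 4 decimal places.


|beta_OLS| = 2.1.
lambda = 0.3.
Since |beta| > lambda, coefficient = sign(beta)*(|beta| - lambda) = 1.8000.
Result = 1.8000.

1.8000


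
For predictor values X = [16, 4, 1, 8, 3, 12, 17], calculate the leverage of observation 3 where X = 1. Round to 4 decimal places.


n = 7, xbar = 8.7143.
SXX = sum((xi - xbar)^2) = 247.4286.
h = 1/7 + (1 - 8.7143)^2 / 247.4286 = 0.3834.

0.3834


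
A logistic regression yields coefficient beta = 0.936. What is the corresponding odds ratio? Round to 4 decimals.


exp(0.936) = 2.5498.
So the odds ratio is 2.5498.

2.5498


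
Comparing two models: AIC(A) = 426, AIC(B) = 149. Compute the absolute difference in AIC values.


|AIC_A - AIC_B| = |426 - 149| = 277.
Model B is preferred (lower AIC).

277


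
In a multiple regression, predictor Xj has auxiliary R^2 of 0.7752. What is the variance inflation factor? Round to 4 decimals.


Using VIF = 1/(1 - R^2_j):
1 - 0.7752 = 0.2248.
VIF = 4.4484.

4.4484


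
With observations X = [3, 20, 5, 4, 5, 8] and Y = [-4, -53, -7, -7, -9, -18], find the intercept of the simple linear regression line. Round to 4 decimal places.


First find the slope: b1 = -2.9231.
Means: xbar = 7.5000, ybar = -16.3333.
b0 = ybar - b1 * xbar = -16.3333 - -2.9231 * 7.5000 = 5.5897.

5.5897


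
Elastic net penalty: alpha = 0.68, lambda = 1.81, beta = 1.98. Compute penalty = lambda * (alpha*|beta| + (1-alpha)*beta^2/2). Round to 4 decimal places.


L1 component = 0.68 * |1.98| = 1.3464.
L2 component = 0.32 * 1.98^2 / 2 = 0.6273.
Penalty = 1.81 * (1.3464 + 0.6273) = 1.81 * 1.9737 = 3.5723.

3.5723


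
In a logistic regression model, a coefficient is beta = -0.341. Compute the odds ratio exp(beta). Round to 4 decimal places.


exp(-0.341) = 0.7111.
So the odds ratio is 0.7111.

0.7111


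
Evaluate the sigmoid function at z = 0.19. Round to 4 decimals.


First, exp(-0.1900) = 0.8270.
Then sigma(z) = 1/(1 + 0.8270) = 0.5474.

0.5474


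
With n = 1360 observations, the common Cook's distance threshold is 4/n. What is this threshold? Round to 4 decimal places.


The threshold is 4/n.
4/1360 = 0.0029.

0.0029


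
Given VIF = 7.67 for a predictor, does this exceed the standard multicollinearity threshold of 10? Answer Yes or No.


Compare VIF = 7.67 to the threshold of 10.
7.67 < 10, so the answer is No.

No


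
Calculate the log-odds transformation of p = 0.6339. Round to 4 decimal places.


The odds are p/(1-p) = 0.6339 / 0.3661 = 1.7315.
logit(p) = ln(1.7315) = 0.5490.

0.5490


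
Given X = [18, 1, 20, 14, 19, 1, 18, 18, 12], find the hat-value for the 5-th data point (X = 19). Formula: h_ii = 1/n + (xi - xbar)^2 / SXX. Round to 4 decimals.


Mean of X: xbar = 13.4444.
SXX = 448.2222.
For X = 19: h = 1/9 + (19 - 13.4444)^2/448.2222 = 0.1800.

0.1800


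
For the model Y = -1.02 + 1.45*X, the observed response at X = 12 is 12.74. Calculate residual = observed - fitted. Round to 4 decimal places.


Fitted value at X = 12 is yhat = -1.02 + 1.45*12 = 16.3800.
Residual = 12.74 - 16.3800 = -3.6400.

-3.6400


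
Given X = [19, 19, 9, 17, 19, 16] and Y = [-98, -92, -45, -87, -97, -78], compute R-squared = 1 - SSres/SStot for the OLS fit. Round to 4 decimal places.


Fit the OLS line: b0 = 1.1965, b1 = -5.0927.
SSres = 28.6843.
SStot = 1986.8333.
R^2 = 1 - 28.6843/1986.8333 = 0.9856.

0.9856


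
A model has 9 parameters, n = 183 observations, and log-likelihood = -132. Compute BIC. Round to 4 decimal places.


k * ln(n) = 9 * ln(183) = 9 * 5.209486 = 46.885374.
-2 * loglik = -2 * (-132) = 264.
BIC = 46.885374 + 264 = 310.885374, which rounds to 310.8854.

310.8854


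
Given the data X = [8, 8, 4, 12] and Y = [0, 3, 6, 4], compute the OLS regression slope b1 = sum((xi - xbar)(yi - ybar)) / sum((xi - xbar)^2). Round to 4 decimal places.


Calculate xbar = 8.0000, ybar = 3.2500.
S_xx = 32.0000, S_xy = -8.0000.
Using b1 = S_xy / S_xx = -8.0000 / 32.0000, we get b1 = -0.2500.

-0.2500


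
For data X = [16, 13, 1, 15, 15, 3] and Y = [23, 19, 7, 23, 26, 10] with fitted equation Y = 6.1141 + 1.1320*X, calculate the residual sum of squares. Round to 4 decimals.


For each point, residual = actual - predicted.
Residuals: [-1.2261, -1.8301, -0.2461, -0.0941, 2.9059, 0.4899].
Sum of squared residuals = 13.6063.

13.6063


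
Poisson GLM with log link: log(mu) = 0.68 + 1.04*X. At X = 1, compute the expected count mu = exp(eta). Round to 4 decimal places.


eta = 0.68 + 1.04 * 1 = 1.7200.
mu = exp(1.7200) = 5.5845.

5.5845


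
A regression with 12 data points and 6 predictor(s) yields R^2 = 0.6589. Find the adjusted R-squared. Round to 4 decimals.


Using the formula:
(1 - 0.6589) = 0.3411.
Multiply by 11/5: 0.3411 * 11 = 3.7521, then 3.7521 / 5 = 0.7504.
Adj R^2 = 1 - 0.7504 = 0.2496.

0.2496


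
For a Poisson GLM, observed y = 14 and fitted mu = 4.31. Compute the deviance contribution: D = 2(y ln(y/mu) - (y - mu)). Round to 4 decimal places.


Compute y*ln(y/mu) = 14*ln(14/4.31) = 14*1.178119 = 16.493666.
y - mu = 9.69.
D = 2*(16.493666 - (9.69)) = 13.607332, which rounds to 13.6073.

13.6073


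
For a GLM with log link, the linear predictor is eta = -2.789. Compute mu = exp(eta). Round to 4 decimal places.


The inverse log link gives:
mu = exp(-2.789) = 0.0615.

0.0615


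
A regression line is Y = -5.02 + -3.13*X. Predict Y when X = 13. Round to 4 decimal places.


Substitute X = 13 into the equation:
Y = -5.02 + -3.13 * 13 = -5.02 + -40.6900 = -45.7100.

-45.7100


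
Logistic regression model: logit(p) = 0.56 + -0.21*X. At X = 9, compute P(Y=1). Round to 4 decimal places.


Linear predictor: z = 0.56 + -0.21 * 9 = -1.3300.
P = 1/(1 + exp(1.3300)) = 1/(1 + 3.7810) = 0.2092.

0.2092


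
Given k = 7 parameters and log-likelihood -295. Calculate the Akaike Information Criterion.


AIC = 2*7 - 2*(-295).
= 14 + 590 = 604.

604


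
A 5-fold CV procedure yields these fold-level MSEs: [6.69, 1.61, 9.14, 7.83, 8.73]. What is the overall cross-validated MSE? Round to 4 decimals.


Total MSE across folds = 34.0000.
CV-MSE = 34.0000/5 = 6.8000.

6.8000


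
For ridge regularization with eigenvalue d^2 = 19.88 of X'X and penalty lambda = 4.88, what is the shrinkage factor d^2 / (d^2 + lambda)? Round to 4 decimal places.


d^2 + lambda = 19.88 + 4.88 = 24.7600.
Shrinkage factor = 19.88/24.7600 = 0.8029.

0.8029


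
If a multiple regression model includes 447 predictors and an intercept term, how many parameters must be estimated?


Each predictor gets one coefficient, plus one intercept.
Total parameters = 447 + 1 = 448.

448


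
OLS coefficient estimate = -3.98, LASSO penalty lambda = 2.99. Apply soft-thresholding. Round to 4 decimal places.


|beta_OLS| = 3.98.
lambda = 2.99.
Since |beta| > lambda, coefficient = sign(beta)*(|beta| - lambda) = -0.9900.
Result = -0.9900.

-0.9900


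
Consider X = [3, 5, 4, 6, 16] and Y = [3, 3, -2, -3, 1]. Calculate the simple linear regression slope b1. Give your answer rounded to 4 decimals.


Calculate xbar = 6.8000, ybar = 0.4000.
S_xx = 110.8000, S_xy = 0.4000.
Using b1 = S_xy / S_xx = 0.4000 / 110.8000, we get b1 = 0.0036.

0.0036


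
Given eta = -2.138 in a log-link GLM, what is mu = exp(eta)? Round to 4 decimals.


mu = exp(eta) = exp(-2.138).
= 0.1179.

0.1179


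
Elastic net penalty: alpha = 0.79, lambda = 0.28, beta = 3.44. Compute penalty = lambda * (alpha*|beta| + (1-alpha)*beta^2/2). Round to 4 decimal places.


L1 component = 0.79 * |3.44| = 2.7176.
L2 component = 0.21 * 3.44^2 / 2 = 1.2425.
Penalty = 0.28 * (2.7176 + 1.2425) = 0.28 * 3.9601 = 1.1088.

1.1088


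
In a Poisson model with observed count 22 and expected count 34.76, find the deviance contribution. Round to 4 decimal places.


y/mu = 22/34.76 = 0.632911 (approx.), and ln(22/34.76) = -0.457425.
y * ln(y/mu) = 22 * -0.457425 = -10.063350.
y - mu = -12.76.
D = 2 * (-10.063350 - -12.76) = 5.393300, which rounds to 5.3933.

5.3933


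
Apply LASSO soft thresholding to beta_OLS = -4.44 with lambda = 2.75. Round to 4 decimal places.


|beta_OLS| = 4.44.
lambda = 2.75.
Since |beta| > lambda, coefficient = sign(beta)*(|beta| - lambda) = -1.6900.
Result = -1.6900.

-1.6900


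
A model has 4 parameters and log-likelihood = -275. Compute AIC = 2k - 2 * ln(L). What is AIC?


AIC = 2*4 - 2*(-275).
= 8 + 550 = 558.

558


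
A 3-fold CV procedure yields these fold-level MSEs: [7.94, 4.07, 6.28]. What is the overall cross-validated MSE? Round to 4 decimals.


Add all fold MSEs: 18.2900.
Divide by k = 3: 18.2900/3 = 6.0967.

6.0967


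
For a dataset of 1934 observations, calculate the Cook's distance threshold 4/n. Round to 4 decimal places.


The threshold is 4/n.
4/1934 = 0.0021.

0.0021


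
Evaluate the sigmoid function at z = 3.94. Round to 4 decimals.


First, exp(-3.9400) = 0.0194.
Then sigma(z) = 1/(1 + 0.0194) = 0.9809.

0.9809


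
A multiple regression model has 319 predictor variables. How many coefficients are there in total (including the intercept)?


Each predictor gets one coefficient, plus one intercept.
Total parameters = 319 + 1 = 320.

320


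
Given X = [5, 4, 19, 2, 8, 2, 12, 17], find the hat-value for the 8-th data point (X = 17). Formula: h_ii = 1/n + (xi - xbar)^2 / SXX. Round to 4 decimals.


n = 8, xbar = 8.6250.
SXX = sum((xi - xbar)^2) = 311.8750.
h = 1/8 + (17 - 8.6250)^2 / 311.8750 = 0.3499.

0.3499


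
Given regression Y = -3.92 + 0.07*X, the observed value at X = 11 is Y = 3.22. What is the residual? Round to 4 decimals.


Fitted value at X = 11 is yhat = -3.92 + 0.07*11 = -3.1500.
Residual = 3.22 - -3.1500 = 6.3700.

6.3700


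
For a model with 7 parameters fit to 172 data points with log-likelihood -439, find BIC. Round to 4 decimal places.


k * ln(n) = 7 * ln(172) = 7 * 5.147494 = 36.032458.
-2 * loglik = -2 * (-439) = 878.
BIC = 36.032458 + 878 = 914.032458, which rounds to 914.0325.

914.0325


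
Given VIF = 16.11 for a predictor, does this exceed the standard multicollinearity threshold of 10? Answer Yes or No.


Compare VIF = 16.11 to the threshold of 10.
16.11 >= 10, so the answer is Yes.

Yes


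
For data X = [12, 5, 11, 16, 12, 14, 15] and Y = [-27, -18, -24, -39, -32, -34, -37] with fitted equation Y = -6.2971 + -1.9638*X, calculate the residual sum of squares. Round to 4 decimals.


For each point, residual = actual - predicted.
Residuals: [2.8627, -1.8839, 3.8989, -1.2821, -2.1373, -0.2097, -1.2459].
Sum of squared residuals = 34.7536.

34.7536


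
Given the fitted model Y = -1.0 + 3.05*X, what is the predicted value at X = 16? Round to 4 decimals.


Substitute X = 16 into the equation:
Y = -1.0 + 3.05 * 16 = -1.0 + 48.8000 = 47.8000.

47.8000


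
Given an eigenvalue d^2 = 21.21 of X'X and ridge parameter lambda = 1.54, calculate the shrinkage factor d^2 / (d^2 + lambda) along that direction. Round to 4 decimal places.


Denominator = d^2 + lambda = 21.21 + 1.54 = 22.7500.
Shrinkage = 21.21 / 22.7500 = 0.9323.

0.9323


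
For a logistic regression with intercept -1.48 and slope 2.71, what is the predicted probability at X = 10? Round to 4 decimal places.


Compute z = -1.48 + (2.71)(10) = 25.6200.
exp(-z) = 0.0000.
P = 1/(1 + 0.0000) = 1.0000.

1.0000


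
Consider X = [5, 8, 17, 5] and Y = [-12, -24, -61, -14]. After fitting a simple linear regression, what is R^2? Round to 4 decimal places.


The fitted line is Y = 7.3178 + -4.0078*X.
SSres = 2.7442, SStot = 1556.7500.
R^2 = 1 - SSres/SStot = 0.9982.

0.9982


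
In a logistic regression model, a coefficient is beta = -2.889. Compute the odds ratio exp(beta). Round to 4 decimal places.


The odds ratio is computed as:
OR = e^(-2.889) = 0.0556.

0.0556


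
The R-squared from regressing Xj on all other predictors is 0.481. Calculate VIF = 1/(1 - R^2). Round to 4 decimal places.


VIF = 1 / (1 - 0.481).
= 1 / 0.519 = 1.9268.

1.9268


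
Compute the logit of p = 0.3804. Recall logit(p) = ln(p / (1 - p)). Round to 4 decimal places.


The odds are p/(1-p) = 0.3804 / 0.6196 = 0.6139.
logit(p) = ln(0.6139) = -0.4879.

-0.4879


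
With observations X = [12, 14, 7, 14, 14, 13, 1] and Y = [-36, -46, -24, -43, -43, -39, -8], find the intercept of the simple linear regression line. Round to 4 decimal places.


First find the slope: b1 = -2.7287.
Means: xbar = 10.7143, ybar = -34.1429.
b0 = ybar - b1 * xbar = -34.1429 - -2.7287 * 10.7143 = -4.9070.

-4.9070


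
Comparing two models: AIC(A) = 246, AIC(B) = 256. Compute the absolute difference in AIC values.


Compute |246 - 256| = 10.
Model A has the smaller AIC.

10


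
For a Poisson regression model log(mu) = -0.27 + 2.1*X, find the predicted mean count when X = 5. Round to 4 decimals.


eta = -0.27 + 2.1 * 5 = 10.2300.
mu = exp(10.2300) = 27722.5101.

27722.5101


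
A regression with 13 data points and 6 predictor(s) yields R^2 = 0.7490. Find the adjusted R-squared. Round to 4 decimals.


Adjusted R^2 = 1 - (1 - R^2) * (n-1)/(n-p-1).
(1 - R^2) = 0.2510.
(n-1)/(n-p-1) = 12/6.
(1 - R^2) * (n-1) = 0.2510 * 12 = 3.0120.
Divide by (n-p-1): 3.0120 / 6 = 0.5020.
Adj R^2 = 1 - 0.5020 = 0.4980.

0.4980


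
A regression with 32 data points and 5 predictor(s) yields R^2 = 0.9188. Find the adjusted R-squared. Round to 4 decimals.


Plug in: Adj R^2 = 1 - (1 - 0.9188) * 31/26.
= 1 - 0.0812 * 31/26
= 1 - 2.5172 / 26
= 1 - 0.0968 = 0.9032.

0.9032


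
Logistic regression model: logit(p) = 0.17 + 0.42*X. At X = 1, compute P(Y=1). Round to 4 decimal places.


z = 0.17 + 0.42 * 1 = 0.5900.
Sigmoid: P = 1 / (1 + exp(-0.5900)) = 0.6434.

0.6434


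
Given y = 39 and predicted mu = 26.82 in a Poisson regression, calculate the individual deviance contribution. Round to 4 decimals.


y/mu = 39/26.82 = 1.454139 (approx.), and ln(39/26.82) = 0.374414.
y * ln(y/mu) = 39 * 0.374414 = 14.602146.
y - mu = 12.18.
D = 2 * (14.602146 - 12.18) = 4.844292, which rounds to 4.8443.

4.8443


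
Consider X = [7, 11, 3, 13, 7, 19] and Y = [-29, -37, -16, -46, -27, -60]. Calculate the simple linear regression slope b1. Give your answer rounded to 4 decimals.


The sample means are xbar = 10.0000 and ybar = -35.8333.
Compute S_xx = 158.0000 and S_xy = -435.0000.
Slope b1 = S_xy / S_xx = -435.0000 / 158.0000 = -2.7532.

-2.7532


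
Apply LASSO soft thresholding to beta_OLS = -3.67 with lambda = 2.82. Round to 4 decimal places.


Absolute value: |-3.67| = 3.67.
Compare to lambda = 2.82.
Since |beta| > lambda, coefficient = sign(beta)*(|beta| - lambda) = -0.8500.

-0.8500


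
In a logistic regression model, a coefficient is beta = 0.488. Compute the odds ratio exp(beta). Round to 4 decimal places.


Odds ratio = exp(beta) = exp(0.488).
= 1.6291.

1.6291


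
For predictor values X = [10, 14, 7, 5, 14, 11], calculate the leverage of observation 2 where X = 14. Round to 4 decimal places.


Mean of X: xbar = 10.1667.
SXX = 66.8333.
For X = 14: h = 1/6 + (14 - 10.1667)^2/66.8333 = 0.3865.

0.3865


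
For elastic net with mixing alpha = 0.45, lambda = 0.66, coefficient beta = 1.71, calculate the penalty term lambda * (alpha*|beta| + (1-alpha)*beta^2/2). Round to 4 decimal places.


L1 component = 0.45 * |1.71| = 0.7695.
L2 component = 0.55 * 1.71^2 / 2 = 0.8041.
Penalty = 0.66 * (0.7695 + 0.8041) = 0.66 * 1.5736 = 1.0386.

1.0386


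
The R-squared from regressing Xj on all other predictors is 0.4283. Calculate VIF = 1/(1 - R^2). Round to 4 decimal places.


VIF = 1 / (1 - 0.4283).
= 1 / 0.5717 = 1.7492.

1.7492


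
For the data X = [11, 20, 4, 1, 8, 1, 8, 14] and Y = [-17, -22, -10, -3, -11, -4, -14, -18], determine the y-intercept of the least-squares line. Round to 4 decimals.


First find the slope: b1 = -0.9834.
Means: xbar = 8.3750, ybar = -12.3750.
b0 = ybar - b1 * xbar = -12.3750 - -0.9834 * 8.3750 = -4.1387.

-4.1387


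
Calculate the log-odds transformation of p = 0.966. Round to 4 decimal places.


1 - p = 0.034.
p/(1-p) = 28.4118.
logit = ln(28.4118) = 3.3468.

3.3468


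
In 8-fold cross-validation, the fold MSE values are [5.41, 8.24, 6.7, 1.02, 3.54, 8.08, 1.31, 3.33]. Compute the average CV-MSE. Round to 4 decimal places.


Sum of fold MSEs = 37.6300.
Average = 37.6300 / 8 = 4.7038.

4.7038


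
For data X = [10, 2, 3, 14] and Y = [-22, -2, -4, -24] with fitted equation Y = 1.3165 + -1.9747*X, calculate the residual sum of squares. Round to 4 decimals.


Compute predicted values, then residuals = yi - yhat_i.
Residuals: [-3.5695, 0.6329, 0.6076, 2.3293].
SSres = sum(residual^2) = 18.9367.

18.9367


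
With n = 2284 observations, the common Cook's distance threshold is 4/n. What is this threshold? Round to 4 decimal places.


Cook's distance cutoff = 4/n = 4/2284.
= 0.0018.

0.0018


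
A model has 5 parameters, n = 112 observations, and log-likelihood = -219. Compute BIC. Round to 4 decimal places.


k * ln(n) = 5 * ln(112) = 5 * 4.718499 = 23.592495.
-2 * loglik = -2 * (-219) = 438.
BIC = 23.592495 + 438 = 461.592495, which rounds to 461.5925.

461.5925


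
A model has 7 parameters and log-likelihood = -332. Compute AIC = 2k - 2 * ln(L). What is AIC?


AIC = 2k - 2*loglik = 2(7) - 2(-332).
= 14 + 664 = 678.

678


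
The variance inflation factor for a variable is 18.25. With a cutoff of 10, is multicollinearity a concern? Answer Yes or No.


The threshold is 10.
VIF = 18.25 is >= 10.
Multicollinearity indication: Yes.

Yes


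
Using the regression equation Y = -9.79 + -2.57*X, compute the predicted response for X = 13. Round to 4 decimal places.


Substitute X = 13 into the equation:
Y = -9.79 + -2.57 * 13 = -9.79 + -33.4100 = -43.2000.

-43.2000


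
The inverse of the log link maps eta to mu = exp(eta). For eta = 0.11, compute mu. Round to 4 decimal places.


The inverse log link gives:
mu = exp(0.11) = 1.1163.

1.1163


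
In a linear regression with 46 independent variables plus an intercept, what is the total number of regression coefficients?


Total coefficients = number of predictors + 1 (for the intercept).
= 46 + 1 = 47.

47


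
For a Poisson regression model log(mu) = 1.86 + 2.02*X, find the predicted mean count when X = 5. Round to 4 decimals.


Linear predictor: eta = 1.86 + (2.02)(5) = 11.9600.
Expected count: mu = exp(11.9600) = 156373.0848.

156373.0848


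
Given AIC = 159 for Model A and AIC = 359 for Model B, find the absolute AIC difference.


Absolute difference = |159 - 359| = 200.
The model with lower AIC (A) is preferred.

200


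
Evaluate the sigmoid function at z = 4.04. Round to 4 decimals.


First, exp(-4.0400) = 0.0176.
Then sigma(z) = 1/(1 + 0.0176) = 0.9827.

0.9827


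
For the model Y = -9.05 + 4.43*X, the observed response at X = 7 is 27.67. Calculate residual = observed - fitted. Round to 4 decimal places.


Compute yhat = -9.05 + (4.43)(7) = 21.9600.
Residual = actual - predicted = 27.67 - 21.9600 = 5.7100.

5.7100


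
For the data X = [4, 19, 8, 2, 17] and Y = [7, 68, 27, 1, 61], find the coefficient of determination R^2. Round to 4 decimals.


After computing the OLS fit (b0=-7.1573, b1=3.9957):
SSres = 8.7957, SStot = 3744.8000.
R^2 = 1 - 8.7957/3744.8000 = 0.9977.

0.9977


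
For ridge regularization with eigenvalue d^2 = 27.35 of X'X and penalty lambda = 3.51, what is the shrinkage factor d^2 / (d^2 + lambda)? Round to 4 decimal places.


Denominator = d^2 + lambda = 27.35 + 3.51 = 30.8600.
Shrinkage = 27.35 / 30.8600 = 0.8863.

0.8863


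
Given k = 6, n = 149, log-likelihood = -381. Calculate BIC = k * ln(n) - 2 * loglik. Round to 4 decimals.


ln(149) = 5.003946.
k * ln(n) = 6 * 5.003946 = 30.023676.
-2L = 762.
BIC = 30.023676 + 762 = 792.023676, which rounds to 792.0237.

792.0237


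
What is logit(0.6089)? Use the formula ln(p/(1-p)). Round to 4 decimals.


The odds are p/(1-p) = 0.6089 / 0.3911 = 1.5569.
logit(p) = ln(1.5569) = 0.4427.

0.4427


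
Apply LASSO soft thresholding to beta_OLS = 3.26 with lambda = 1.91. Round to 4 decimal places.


|beta_OLS| = 3.26.
lambda = 1.91.
Since |beta| > lambda, coefficient = sign(beta)*(|beta| - lambda) = 1.3500.
Result = 1.3500.

1.3500


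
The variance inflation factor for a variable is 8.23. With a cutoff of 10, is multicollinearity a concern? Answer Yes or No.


Compare VIF = 8.23 to the threshold of 10.
8.23 < 10, so the answer is No.

No


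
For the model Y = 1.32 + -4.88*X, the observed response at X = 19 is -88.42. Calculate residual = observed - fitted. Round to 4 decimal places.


Compute yhat = 1.32 + (-4.88)(19) = -91.4000.
Residual = actual - predicted = -88.42 - -91.4000 = 2.9800.

2.9800


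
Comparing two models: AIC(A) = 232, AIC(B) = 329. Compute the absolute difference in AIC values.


|AIC_A - AIC_B| = |232 - 329| = 97.
Model A is preferred (lower AIC).

97


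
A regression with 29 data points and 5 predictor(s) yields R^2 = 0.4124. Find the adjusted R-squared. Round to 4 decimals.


Plug in: Adj R^2 = 1 - (1 - 0.4124) * 28/23.
= 1 - 0.5876 * 28/23
= 1 - 16.4528 / 23
= 1 - 0.7153 = 0.2847.

0.2847


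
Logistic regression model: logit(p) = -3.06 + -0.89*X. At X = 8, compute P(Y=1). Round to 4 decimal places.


Compute z = -3.06 + (-0.89)(8) = -10.1800.
exp(-z) = 26370.4673.
P = 1/(1 + 26370.4673) = 0.0000.

0.0000


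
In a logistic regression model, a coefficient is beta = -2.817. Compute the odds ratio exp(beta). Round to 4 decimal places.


The odds ratio is computed as:
OR = e^(-2.817) = 0.0598.

0.0598


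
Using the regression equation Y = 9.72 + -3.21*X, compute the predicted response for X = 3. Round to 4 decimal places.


Substitute X = 3 into the equation:
Y = 9.72 + -3.21 * 3 = 9.72 + -9.6300 = 0.0900.

0.0900


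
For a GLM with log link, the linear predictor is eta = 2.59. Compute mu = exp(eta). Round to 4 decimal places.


mu = exp(eta) = exp(2.59).
= 13.3298.

13.3298


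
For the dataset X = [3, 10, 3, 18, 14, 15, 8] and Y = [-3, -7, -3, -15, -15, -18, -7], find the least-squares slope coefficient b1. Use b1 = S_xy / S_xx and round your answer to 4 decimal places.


The sample means are xbar = 10.1429 and ybar = -9.7143.
Compute S_xx = 206.8571 and S_xy = -204.2857.
Slope b1 = S_xy / S_xx = -204.2857 / 206.8571 = -0.9876.

-0.9876


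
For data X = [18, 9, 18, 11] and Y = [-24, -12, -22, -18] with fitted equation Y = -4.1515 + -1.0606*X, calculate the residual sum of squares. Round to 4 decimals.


Compute predicted values, then residuals = yi - yhat_i.
Residuals: [-0.7577, 1.6969, 1.2423, -2.1819].
SSres = sum(residual^2) = 9.7576.

9.7576


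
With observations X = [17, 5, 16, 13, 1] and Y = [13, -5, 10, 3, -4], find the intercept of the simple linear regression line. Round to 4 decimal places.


The slope is b1 = 1.0753.
Sample means are xbar = 10.4000 and ybar = 3.4000.
Intercept: b0 = 3.4000 - (1.0753)(10.4000) = -7.7831.

-7.7831


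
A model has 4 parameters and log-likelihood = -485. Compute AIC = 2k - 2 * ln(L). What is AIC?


AIC = 2k - 2*loglik = 2(4) - 2(-485).
= 8 + 970 = 978.

978


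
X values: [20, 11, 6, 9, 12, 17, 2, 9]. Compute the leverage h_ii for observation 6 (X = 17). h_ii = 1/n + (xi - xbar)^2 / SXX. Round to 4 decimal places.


n = 8, xbar = 10.7500.
SXX = sum((xi - xbar)^2) = 231.5000.
h = 1/8 + (17 - 10.7500)^2 / 231.5000 = 0.2937.

0.2937


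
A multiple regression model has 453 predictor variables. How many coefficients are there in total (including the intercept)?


Total coefficients = number of predictors + 1 (for the intercept).
= 453 + 1 = 454.

454


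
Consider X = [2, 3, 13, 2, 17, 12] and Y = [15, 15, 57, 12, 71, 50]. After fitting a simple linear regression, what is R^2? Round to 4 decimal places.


Fit the OLS line: b0 = 4.9330, b1 = 3.8858.
SSres = 13.1439.
SStot = 3317.3333.
R^2 = 1 - 13.1439/3317.3333 = 0.9960.

0.9960


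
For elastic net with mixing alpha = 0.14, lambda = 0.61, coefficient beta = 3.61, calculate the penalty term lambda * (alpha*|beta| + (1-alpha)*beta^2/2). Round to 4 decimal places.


alpha * |beta| = 0.14 * 3.61 = 0.5054.
(1-alpha) * beta^2/2 = 0.86 * 13.0321/2 = 5.6038.
Total = 0.61 * (0.5054 + 5.6038) = 3.7266.

3.7266


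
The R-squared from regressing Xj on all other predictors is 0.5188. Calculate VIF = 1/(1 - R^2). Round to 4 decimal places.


VIF = 1 / (1 - 0.5188).
= 1 / 0.4812 = 2.0781.

2.0781


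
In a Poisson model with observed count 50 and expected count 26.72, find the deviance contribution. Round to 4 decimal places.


y/mu = 50/26.72 = 1.871257 (approx.), and ln(50/26.72) = 0.626611.
y * ln(y/mu) = 50 * 0.626611 = 31.330550.
y - mu = 23.28.
D = 2 * (31.330550 - 23.28) = 16.101100, which rounds to 16.1011.

16.1011


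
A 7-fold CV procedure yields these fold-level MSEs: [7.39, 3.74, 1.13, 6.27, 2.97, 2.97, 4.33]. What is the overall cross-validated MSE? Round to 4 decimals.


Sum of fold MSEs = 28.8000.
Average = 28.8000 / 7 = 4.1143.

4.1143


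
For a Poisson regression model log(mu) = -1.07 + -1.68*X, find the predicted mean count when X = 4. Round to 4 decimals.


Linear predictor: eta = -1.07 + (-1.68)(4) = -7.7900.
Expected count: mu = exp(-7.7900) = 0.0004.

0.0004


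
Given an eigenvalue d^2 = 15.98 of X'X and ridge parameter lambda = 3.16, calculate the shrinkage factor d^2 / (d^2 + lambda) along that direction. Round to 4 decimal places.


Denominator = d^2 + lambda = 15.98 + 3.16 = 19.1400.
Shrinkage = 15.98 / 19.1400 = 0.8349.

0.8349


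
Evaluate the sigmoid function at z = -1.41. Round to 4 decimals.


Compute exp(1.4100) = 4.0960.
Sigmoid = 1 / (1 + 4.0960) = 1 / 5.0960 = 0.1962.

0.1962


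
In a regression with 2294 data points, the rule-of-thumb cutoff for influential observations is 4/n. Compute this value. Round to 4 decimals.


Cook's distance cutoff = 4/n = 4/2294.
= 0.0017.

0.0017


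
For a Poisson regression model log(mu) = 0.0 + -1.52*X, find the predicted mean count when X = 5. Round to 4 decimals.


eta = 0.0 + -1.52 * 5 = -7.6000.
mu = exp(-7.6000) = 0.0005.

0.0005


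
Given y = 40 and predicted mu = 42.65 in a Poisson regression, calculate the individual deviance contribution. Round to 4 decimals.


First: ln(40/42.65) = -0.064148.
Then: 40 * -0.064148 = -2.565920.
y - mu = 40 - 42.65 = -2.65.
D = 2(-2.565920 - -2.65) = 0.168160, which rounds to 0.1682.

0.1682


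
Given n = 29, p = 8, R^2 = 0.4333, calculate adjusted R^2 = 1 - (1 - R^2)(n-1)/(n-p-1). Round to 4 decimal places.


Plug in: Adj R^2 = 1 - (1 - 0.4333) * 28/20.
= 1 - 0.5667 * 28/20
= 1 - 15.8676 / 20
= 1 - 0.7934 = 0.2066.

0.2066


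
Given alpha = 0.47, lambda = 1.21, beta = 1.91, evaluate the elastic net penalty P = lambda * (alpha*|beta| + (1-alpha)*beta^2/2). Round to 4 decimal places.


Compute:
L1 = 0.47 * 1.91 = 0.8977.
L2 = 0.53 * 1.91^2 / 2 = 0.9667.
Penalty = 1.21 * (0.8977 + 0.9667) = 2.2560.

2.2560


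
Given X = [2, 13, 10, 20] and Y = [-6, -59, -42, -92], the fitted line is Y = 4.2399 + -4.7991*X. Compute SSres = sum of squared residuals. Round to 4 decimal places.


For each point, residual = actual - predicted.
Residuals: [-0.6417, -0.8516, 1.7511, -0.2579].
Sum of squared residuals = 4.2699.

4.2699


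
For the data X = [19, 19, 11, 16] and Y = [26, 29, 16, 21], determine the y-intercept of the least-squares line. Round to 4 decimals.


First find the slope: b1 = 1.4503.
Means: xbar = 16.2500, ybar = 23.0000.
b0 = ybar - b1 * xbar = 23.0000 - 1.4503 * 16.2500 = -0.5673.

-0.5673


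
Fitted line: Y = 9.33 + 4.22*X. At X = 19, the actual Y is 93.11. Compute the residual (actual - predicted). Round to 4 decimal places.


Compute yhat = 9.33 + (4.22)(19) = 89.5100.
Residual = actual - predicted = 93.11 - 89.5100 = 3.6000.

3.6000


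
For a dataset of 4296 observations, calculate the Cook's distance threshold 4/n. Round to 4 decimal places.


Cook's distance cutoff = 4/n = 4/4296.
= 0.0009.

0.0009


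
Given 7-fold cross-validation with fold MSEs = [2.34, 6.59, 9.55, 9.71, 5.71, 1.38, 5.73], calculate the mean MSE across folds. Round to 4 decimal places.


Total MSE across folds = 41.0100.
CV-MSE = 41.0100/7 = 5.8586.

5.8586


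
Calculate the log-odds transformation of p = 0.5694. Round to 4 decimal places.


1 - p = 0.4306.
p/(1-p) = 1.3223.
logit = ln(1.3223) = 0.2794.

0.2794
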